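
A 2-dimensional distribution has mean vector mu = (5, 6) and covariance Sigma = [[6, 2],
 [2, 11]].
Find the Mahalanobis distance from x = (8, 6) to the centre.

Step 1 — centre the observation: (x - mu) = (3, 0).

Step 2 — invert Sigma. det(Sigma) = 6·11 - (2)² = 62.
  Sigma^{-1} = (1/det) · [[d, -b], [-b, a]] = [[0.1774, -0.0323],
 [-0.0323, 0.0968]].

Step 3 — form the quadratic (x - mu)^T · Sigma^{-1} · (x - mu):
  Sigma^{-1} · (x - mu) = (0.5323, -0.0968).
  (x - mu)^T · [Sigma^{-1} · (x - mu)] = (3)·(0.5323) + (0)·(-0.0968) = 1.5968.

Step 4 — take square root: d = √(1.5968) ≈ 1.2636.

d(x, mu) = √(1.5968) ≈ 1.2636


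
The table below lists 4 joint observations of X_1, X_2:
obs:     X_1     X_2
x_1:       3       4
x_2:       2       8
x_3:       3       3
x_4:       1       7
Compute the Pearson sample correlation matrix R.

Step 1 — column means:
  mean(X_1) = (3 + 2 + 3 + 1) / 4 = 9/4 = 2.25
  mean(X_2) = (4 + 8 + 3 + 7) / 4 = 22/4 = 5.5

Step 2 — sample variances and covariances s[i,j] = (1/(n-1)) · Σ_k (x_{k,i} - mean_i) · (x_{k,j} - mean_j), with n-1 = 3:
  s[X_1,X_1] = ((0.75)·(0.75) + (-0.25)·(-0.25) + (0.75)·(0.75) + (-1.25)·(-1.25)) / 3 = 2.75/3 = 0.9167
  s[X_1,X_2] = ((0.75)·(-1.5) + (-0.25)·(2.5) + (0.75)·(-2.5) + (-1.25)·(1.5)) / 3 = -5.5/3 = -1.8333
  s[X_2,X_2] = ((-1.5)·(-1.5) + (2.5)·(2.5) + (-2.5)·(-2.5) + (1.5)·(1.5)) / 3 = 17/3 = 5.6667
  Sample standard deviations s_i = √(s[i,i]):
  s(X_1) = √(0.9167) = 0.9574
  s(X_2) = √(5.6667) = 2.3805

Step 3 — r_{ij} = s_{ij} / (s_i · s_j):
  r[X_1,X_1] = 1 (diagonal).
  r[X_1,X_2] = -1.8333 / (0.9574 · 2.3805) = -1.8333 / 2.2791 = -0.8044
  r[X_2,X_2] = 1 (diagonal).

R is symmetric with unit diagonal. Assembling:

R = [[1, -0.8044],
 [-0.8044, 1]]


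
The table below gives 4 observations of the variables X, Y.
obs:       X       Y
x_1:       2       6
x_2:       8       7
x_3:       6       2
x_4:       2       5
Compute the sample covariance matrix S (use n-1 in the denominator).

Step 1 — column means:
  mean(X) = (2 + 8 + 6 + 2) / 4 = 18/4 = 4.5
  mean(Y) = (6 + 7 + 2 + 5) / 4 = 20/4 = 5

Step 2 — sample covariance S[i,j] = (1/(n-1)) · Σ_k (x_{k,i} - mean_i) · (x_{k,j} - mean_j), with n-1 = 3.
  S[X,X] = ((-2.5)·(-2.5) + (3.5)·(3.5) + (1.5)·(1.5) + (-2.5)·(-2.5)) / 3 = 27/3 = 9
  S[X,Y] = ((-2.5)·(1) + (3.5)·(2) + (1.5)·(-3) + (-2.5)·(0)) / 3 = 0/3 = 0
  S[Y,Y] = ((1)·(1) + (2)·(2) + (-3)·(-3) + (0)·(0)) / 3 = 14/3 = 4.6667

S is symmetric (S[j,i] = S[i,j]). Assembling:

S = [[9, 0],
 [0, 4.6667]]


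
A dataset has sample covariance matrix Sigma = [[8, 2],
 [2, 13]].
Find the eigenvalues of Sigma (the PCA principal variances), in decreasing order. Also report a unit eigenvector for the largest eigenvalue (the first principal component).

Step 1 — characteristic polynomial of 2×2 Sigma:
  det(Sigma - λI) = λ² - trace · λ + det = 0.
  trace = 8 + 13 = 21, det = 8·13 - (2)² = 100.
Step 2 — discriminant:
  Δ = trace² - 4·det = 441 - 400 = 41.
Step 3 — eigenvalues:
  λ = (trace ± √Δ)/2 = (21 ± 6.4031)/2,
  λ_1 = 13.7016,  λ_2 = 7.2984.

Step 4 — unit eigenvector for λ_1: solve (Sigma - λ_1 I)v = 0. First row:
  (8 - 13.7016)·v_x + (2)·v_y = 0, i.e. (-5.7016)·v_x + (2)·v_y = 0,
  so v ∝ (b, λ_1 - a) = (2, 5.7016) = u.
  ||u|| = √((2)² + (5.7016)²) = √(36.5078) ≈ 6.0422,
  v_1 = u/||u|| ≈ (0.331, 0.9436) (||v_1|| = 1).

λ_1 = 13.7016,  λ_2 = 7.2984;  v_1 ≈ (0.331, 0.9436)


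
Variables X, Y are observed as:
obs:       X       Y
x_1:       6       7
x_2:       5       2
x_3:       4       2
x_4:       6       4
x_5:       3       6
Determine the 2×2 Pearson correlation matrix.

Step 1 — column means:
  mean(X) = (6 + 5 + 4 + 6 + 3) / 5 = 24/5 = 4.8
  mean(Y) = (7 + 2 + 2 + 4 + 6) / 5 = 21/5 = 4.2

Step 2 — sample variances and covariances s[i,j] = (1/(n-1)) · Σ_k (x_{k,i} - mean_i) · (x_{k,j} - mean_j), with n-1 = 4:
  s[X,X] = ((1.2)·(1.2) + (0.2)·(0.2) + (-0.8)·(-0.8) + (1.2)·(1.2) + (-1.8)·(-1.8)) / 4 = 6.8/4 = 1.7
  s[X,Y] = ((1.2)·(2.8) + (0.2)·(-2.2) + (-0.8)·(-2.2) + (1.2)·(-0.2) + (-1.8)·(1.8)) / 4 = 1.2/4 = 0.3
  s[Y,Y] = ((2.8)·(2.8) + (-2.2)·(-2.2) + (-2.2)·(-2.2) + (-0.2)·(-0.2) + (1.8)·(1.8)) / 4 = 20.8/4 = 5.2
  Sample standard deviations s_i = √(s[i,i]):
  s(X) = √(1.7) = 1.3038
  s(Y) = √(5.2) = 2.2804

Step 3 — r_{ij} = s_{ij} / (s_i · s_j):
  r[X,X] = 1 (diagonal).
  r[X,Y] = 0.3 / (1.3038 · 2.2804) = 0.3 / 2.9732 = 0.1009
  r[Y,Y] = 1 (diagonal).

R is symmetric with unit diagonal. Assembling:

R = [[1, 0.1009],
 [0.1009, 1]]


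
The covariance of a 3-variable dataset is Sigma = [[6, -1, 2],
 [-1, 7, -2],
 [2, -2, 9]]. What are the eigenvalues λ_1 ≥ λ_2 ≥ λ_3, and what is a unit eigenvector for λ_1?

Step 1 — characteristic polynomial p(λ) = det(λI - Sigma) = λ³ - tr·λ² + c_1·λ - det, where tr = trace, c_1 = sum of the principal 2×2 minors, det = det(Sigma):
  tr = 6 + 7 + 9 = 22,
  c_1 = (6·7 - (-1)²) + (6·9 - (2)²) + (7·9 - (-2)²) = 41 + 50 + 59 = 150,
  det = 6·(7·9 - (-2)²) - (-1)·((-1)·9 - (-2)·(2)) + (2)·((-1)·(-2) - 7·(2)) = 6·(59) - (-1)·(-5) + (2)·(-12) = 325.
  So p(λ) = λ³ - 22λ² + 150λ - 325.
Step 2 — look for an integer root (rational root theorem: any rational root is an integer divisor of 325). Testing λ = 5:
  p(5) = 125 - 550 + 750 - 325 = 0  ✓
  Dividing out (λ - 5): p(λ) = (λ - 5)(λ² - 17λ + 65).
Step 3 — remaining eigenvalues from the quadratic λ² - 17λ + 65 = 0:
  Δ = 17² - 4·65 = 289 - 260 = 29,  λ = (17 ± √29)/2 = (17 ± 5.3852)/2 ≈ 11.1926 or 5.8074.
  Sorted: λ_1 = 11.1926,  λ_2 = 5.8074,  λ_3 = 5  (check: sum = 22 = tr ✓).

Step 4 — unit eigenvector for λ_1 ≈ 11.1926: v spans the null space of (Sigma - λ_1 I), whose rows are
  r_1 = (-5.1926, -1, 2),  r_2 = (-1, -4.1926, -2),  r_3 = (2, -2, -2.1926).
  v is orthogonal to every row, so take v ∝ r_1 × r_2 = ((-1)·(-2) - (2)·(-4.1926), (2)·(-1) - (-5.1926)·(-2), (-5.1926)·(-4.1926) - (-1)·(-1)) ≈ (10.3852, -12.3852, 20.7703).
  Let u = (10.3852, -12.3852, 20.7703).
  ||u|| = √((10.3852)² + (-12.3852)² + (20.7703)²) = √(692.6505) ≈ 26.3183,  v_1 = u/||u|| ≈ (0.3946, -0.4706, 0.7892) (||v_1|| = 1).

λ_1 = 11.1926,  λ_2 = 5.8074,  λ_3 = 5;  v_1 ≈ (0.3946, -0.4706, 0.7892)


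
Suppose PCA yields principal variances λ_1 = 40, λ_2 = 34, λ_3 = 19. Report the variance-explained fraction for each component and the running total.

Step 1 — total variance = trace(Sigma) = Σ λ_i = 40 + 34 + 19 = 93.

Step 2 — fraction explained by component i = λ_i / Σ λ:
  PC1: 40/93 = 0.4301
  PC2: 34/93 = 0.3656
  PC3: 19/93 = 0.2043

Step 3 — cumulative fraction after k components = (λ_1 + ... + λ_k) / Σ λ:
  k = 1: 40/93 = 0.4301
  k = 2: (40 + 34)/93 = 74/93 = 0.7957
  k = 3: (40 + 34 + 19)/93 = 93/93 = 1

Summary (fraction, with percent):

explained: PC1 0.4301 (43.01%), PC2 0.3656 (36.56%), PC3 0.2043 (20.43%);  cumulative: 0.4301, 0.7957, 1


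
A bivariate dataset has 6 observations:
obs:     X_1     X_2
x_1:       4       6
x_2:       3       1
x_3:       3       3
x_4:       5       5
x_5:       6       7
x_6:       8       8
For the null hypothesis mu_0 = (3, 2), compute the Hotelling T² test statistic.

Step 1 — sample mean vector:
  mean(X_1) = (4 + 3 + 3 + 5 + 6 + 8) / 6 = 29/6 = 4.8333
  mean(X_2) = (6 + 1 + 3 + 5 + 7 + 8) / 6 = 30/6 = 5
  x̄ = (4.8333, 5),  deviation x̄ - mu_0 = (4.8333, 5) - (3, 2) = (1.8333, 3).

Step 2 — sample covariance matrix, S[i,j] = (1/(n-1)) · Σ_k (x_{k,i} - mean_i) · (x_{k,j} - mean_j), divisor n-1 = 5:
  S[X_1,X_1] = ((-0.8333)·(-0.8333) + (-1.8333)·(-1.8333) + (-1.8333)·(-1.8333) + (0.1667)·(0.1667) + (1.1667)·(1.1667) + (3.1667)·(3.1667)) / 5 = 18.8333/5 = 3.7667
  S[X_1,X_2] = ((-0.8333)·(1) + (-1.8333)·(-4) + (-1.8333)·(-2) + (0.1667)·(0) + (1.1667)·(2) + (3.1667)·(3)) / 5 = 22/5 = 4.4
  S[X_2,X_2] = ((1)·(1) + (-4)·(-4) + (-2)·(-2) + (0)·(0) + (2)·(2) + (3)·(3)) / 5 = 34/5 = 6.8
  S = [[3.7667, 4.4],
 [4.4, 6.8]].

Step 3 — invert S. det(S) = 3.7667·6.8 - (4.4)² = 6.2533.
  S^{-1} = (1/det) · [[d, -b], [-b, a]] = [[1.0874, -0.7036],
 [-0.7036, 0.6023]].

Step 4 — quadratic form (x̄ - mu_0)^T · S^{-1} · (x̄ - mu_0):
  S^{-1} · (x̄ - mu_0) = (-0.1173, 0.5171),
  (x̄ - mu_0)^T · [...] = (1.8333)·(-0.1173) + (3)·(0.5171) = 1.3362.

Step 5 — scale by n: T² = 6 · 1.3362 = 8.0171.

T² ≈ 8.0171


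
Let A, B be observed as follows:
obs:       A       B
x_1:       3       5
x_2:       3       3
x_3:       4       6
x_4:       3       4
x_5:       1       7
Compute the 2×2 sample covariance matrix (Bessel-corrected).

Step 1 — column means:
  mean(A) = (3 + 3 + 4 + 3 + 1) / 5 = 14/5 = 2.8
  mean(B) = (5 + 3 + 6 + 4 + 7) / 5 = 25/5 = 5

Step 2 — sample covariance S[i,j] = (1/(n-1)) · Σ_k (x_{k,i} - mean_i) · (x_{k,j} - mean_j), with n-1 = 4.
  S[A,A] = ((0.2)·(0.2) + (0.2)·(0.2) + (1.2)·(1.2) + (0.2)·(0.2) + (-1.8)·(-1.8)) / 4 = 4.8/4 = 1.2
  S[A,B] = ((0.2)·(0) + (0.2)·(-2) + (1.2)·(1) + (0.2)·(-1) + (-1.8)·(2)) / 4 = -3/4 = -0.75
  S[B,B] = ((0)·(0) + (-2)·(-2) + (1)·(1) + (-1)·(-1) + (2)·(2)) / 4 = 10/4 = 2.5

S is symmetric (S[j,i] = S[i,j]). Assembling:

S = [[1.2, -0.75],
 [-0.75, 2.5]]


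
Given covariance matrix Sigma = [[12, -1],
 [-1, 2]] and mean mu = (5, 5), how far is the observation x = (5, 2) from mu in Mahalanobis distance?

Step 1 — centre the observation: (x - mu) = (0, -3).

Step 2 — invert Sigma. det(Sigma) = 12·2 - (-1)² = 23.
  Sigma^{-1} = (1/det) · [[d, -b], [-b, a]] = [[0.087, 0.0435],
 [0.0435, 0.5217]].

Step 3 — form the quadratic (x - mu)^T · Sigma^{-1} · (x - mu):
  Sigma^{-1} · (x - mu) = (-0.1304, -1.5652).
  (x - mu)^T · [Sigma^{-1} · (x - mu)] = (0)·(-0.1304) + (-3)·(-1.5652) = 4.6957.

Step 4 — take square root: d = √(4.6957) ≈ 2.1669.

d(x, mu) = √(4.6957) ≈ 2.1669


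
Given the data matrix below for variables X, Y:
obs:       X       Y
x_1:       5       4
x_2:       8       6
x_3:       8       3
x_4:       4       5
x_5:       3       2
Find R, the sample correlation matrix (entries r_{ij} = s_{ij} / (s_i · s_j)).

Step 1 — column means:
  mean(X) = (5 + 8 + 8 + 4 + 3) / 5 = 28/5 = 5.6
  mean(Y) = (4 + 6 + 3 + 5 + 2) / 5 = 20/5 = 4

Step 2 — sample variances and covariances s[i,j] = (1/(n-1)) · Σ_k (x_{k,i} - mean_i) · (x_{k,j} - mean_j), with n-1 = 4:
  s[X,X] = ((-0.6)·(-0.6) + (2.4)·(2.4) + (2.4)·(2.4) + (-1.6)·(-1.6) + (-2.6)·(-2.6)) / 4 = 21.2/4 = 5.3
  s[X,Y] = ((-0.6)·(0) + (2.4)·(2) + (2.4)·(-1) + (-1.6)·(1) + (-2.6)·(-2)) / 4 = 6/4 = 1.5
  s[Y,Y] = ((0)·(0) + (2)·(2) + (-1)·(-1) + (1)·(1) + (-2)·(-2)) / 4 = 10/4 = 2.5
  Sample standard deviations s_i = √(s[i,i]):
  s(X) = √(5.3) = 2.3022
  s(Y) = √(2.5) = 1.5811

Step 3 — r_{ij} = s_{ij} / (s_i · s_j):
  r[X,X] = 1 (diagonal).
  r[X,Y] = 1.5 / (2.3022 · 1.5811) = 1.5 / 3.6401 = 0.4121
  r[Y,Y] = 1 (diagonal).

R is symmetric with unit diagonal. Assembling:

R = [[1, 0.4121],
 [0.4121, 1]]


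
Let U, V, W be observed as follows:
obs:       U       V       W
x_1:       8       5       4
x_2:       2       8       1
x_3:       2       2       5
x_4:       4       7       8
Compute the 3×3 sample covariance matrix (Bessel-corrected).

Step 1 — column means:
  mean(U) = (8 + 2 + 2 + 4) / 4 = 16/4 = 4
  mean(V) = (5 + 8 + 2 + 7) / 4 = 22/4 = 5.5
  mean(W) = (4 + 1 + 5 + 8) / 4 = 18/4 = 4.5

Step 2 — sample covariance S[i,j] = (1/(n-1)) · Σ_k (x_{k,i} - mean_i) · (x_{k,j} - mean_j), with n-1 = 3.
  S[U,U] = ((4)·(4) + (-2)·(-2) + (-2)·(-2) + (0)·(0)) / 3 = 24/3 = 8
  S[U,V] = ((4)·(-0.5) + (-2)·(2.5) + (-2)·(-3.5) + (0)·(1.5)) / 3 = 0/3 = 0
  S[U,W] = ((4)·(-0.5) + (-2)·(-3.5) + (-2)·(0.5) + (0)·(3.5)) / 3 = 4/3 = 1.3333
  S[V,V] = ((-0.5)·(-0.5) + (2.5)·(2.5) + (-3.5)·(-3.5) + (1.5)·(1.5)) / 3 = 21/3 = 7
  S[V,W] = ((-0.5)·(-0.5) + (2.5)·(-3.5) + (-3.5)·(0.5) + (1.5)·(3.5)) / 3 = -5/3 = -1.6667
  S[W,W] = ((-0.5)·(-0.5) + (-3.5)·(-3.5) + (0.5)·(0.5) + (3.5)·(3.5)) / 3 = 25/3 = 8.3333

S is symmetric (S[j,i] = S[i,j]). Assembling:

S = [[8, 0, 1.3333],
 [0, 7, -1.6667],
 [1.3333, -1.6667, 8.3333]]


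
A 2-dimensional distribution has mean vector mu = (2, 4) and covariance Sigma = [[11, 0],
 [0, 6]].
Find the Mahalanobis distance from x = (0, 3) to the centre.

Step 1 — centre the observation: (x - mu) = (-2, -1).

Step 2 — invert Sigma. det(Sigma) = 11·6 - (0)² = 66.
  Sigma^{-1} = (1/det) · [[d, -b], [-b, a]] = [[0.0909, 0],
 [0, 0.1667]].

Step 3 — form the quadratic (x - mu)^T · Sigma^{-1} · (x - mu):
  Sigma^{-1} · (x - mu) = (-0.1818, -0.1667).
  (x - mu)^T · [Sigma^{-1} · (x - mu)] = (-2)·(-0.1818) + (-1)·(-0.1667) = 0.5303.

Step 4 — take square root: d = √(0.5303) ≈ 0.7282.

d(x, mu) = √(0.5303) ≈ 0.7282


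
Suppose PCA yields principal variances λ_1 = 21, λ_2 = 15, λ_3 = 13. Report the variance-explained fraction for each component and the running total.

Step 1 — total variance = trace(Sigma) = Σ λ_i = 21 + 15 + 13 = 49.

Step 2 — fraction explained by component i = λ_i / Σ λ:
  PC1: 21/49 = 0.4286
  PC2: 15/49 = 0.3061
  PC3: 13/49 = 0.2653

Step 3 — cumulative fraction after k components = (λ_1 + ... + λ_k) / Σ λ:
  k = 1: 21/49 = 0.4286
  k = 2: (21 + 15)/49 = 36/49 = 0.7347
  k = 3: (21 + 15 + 13)/49 = 49/49 = 1

Summary (fraction, with percent):

explained: PC1 0.4286 (42.86%), PC2 0.3061 (30.61%), PC3 0.2653 (26.53%);  cumulative: 0.4286, 0.7347, 1


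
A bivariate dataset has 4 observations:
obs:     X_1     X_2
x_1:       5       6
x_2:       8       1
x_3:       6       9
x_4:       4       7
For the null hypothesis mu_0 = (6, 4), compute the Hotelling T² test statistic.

Step 1 — sample mean vector:
  mean(X_1) = (5 + 8 + 6 + 4) / 4 = 23/4 = 5.75
  mean(X_2) = (6 + 1 + 9 + 7) / 4 = 23/4 = 5.75
  x̄ = (5.75, 5.75),  deviation x̄ - mu_0 = (5.75, 5.75) - (6, 4) = (-0.25, 1.75).

Step 2 — sample covariance matrix, S[i,j] = (1/(n-1)) · Σ_k (x_{k,i} - mean_i) · (x_{k,j} - mean_j), divisor n-1 = 3:
  S[X_1,X_1] = ((-0.75)·(-0.75) + (2.25)·(2.25) + (0.25)·(0.25) + (-1.75)·(-1.75)) / 3 = 8.75/3 = 2.9167
  S[X_1,X_2] = ((-0.75)·(0.25) + (2.25)·(-4.75) + (0.25)·(3.25) + (-1.75)·(1.25)) / 3 = -12.25/3 = -4.0833
  S[X_2,X_2] = ((0.25)·(0.25) + (-4.75)·(-4.75) + (3.25)·(3.25) + (1.25)·(1.25)) / 3 = 34.75/3 = 11.5833
  S = [[2.9167, -4.0833],
 [-4.0833, 11.5833]].

Step 3 — invert S. det(S) = 2.9167·11.5833 - (-4.0833)² = 17.1111.
  S^{-1} = (1/det) · [[d, -b], [-b, a]] = [[0.6769, 0.2386],
 [0.2386, 0.1705]].

Step 4 — quadratic form (x̄ - mu_0)^T · S^{-1} · (x̄ - mu_0):
  S^{-1} · (x̄ - mu_0) = (0.2484, 0.2386),
  (x̄ - mu_0)^T · [...] = (-0.25)·(0.2484) + (1.75)·(0.2386) = 0.3555.

Step 5 — scale by n: T² = 4 · 0.3555 = 1.4221.

T² ≈ 1.4221


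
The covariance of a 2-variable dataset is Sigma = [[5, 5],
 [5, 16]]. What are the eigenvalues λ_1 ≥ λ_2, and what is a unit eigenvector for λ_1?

Step 1 — characteristic polynomial of 2×2 Sigma:
  det(Sigma - λI) = λ² - trace · λ + det = 0.
  trace = 5 + 16 = 21, det = 5·16 - (5)² = 55.
Step 2 — discriminant:
  Δ = trace² - 4·det = 441 - 220 = 221.
Step 3 — eigenvalues:
  λ = (trace ± √Δ)/2 = (21 ± 14.8661)/2,
  λ_1 = 17.933,  λ_2 = 3.067.

Step 4 — unit eigenvector for λ_1: solve (Sigma - λ_1 I)v = 0. First row:
  (5 - 17.933)·v_x + (5)·v_y = 0, i.e. (-12.933)·v_x + (5)·v_y = 0,
  so v ∝ (b, λ_1 - a) = (5, 12.933) = u.
  ||u|| = √((5)² + (12.933)²) = √(192.2634) ≈ 13.8659,
  v_1 = u/||u|| ≈ (0.3606, 0.9327) (||v_1|| = 1).

λ_1 = 17.933,  λ_2 = 3.067;  v_1 ≈ (0.3606, 0.9327)


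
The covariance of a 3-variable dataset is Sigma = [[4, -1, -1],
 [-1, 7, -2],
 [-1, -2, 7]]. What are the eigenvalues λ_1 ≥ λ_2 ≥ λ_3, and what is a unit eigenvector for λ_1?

Step 1 — characteristic polynomial p(λ) = det(λI - Sigma) = λ³ - tr·λ² + c_1·λ - det, where tr = trace, c_1 = sum of the principal 2×2 minors, det = det(Sigma):
  tr = 4 + 7 + 7 = 18,
  c_1 = (4·7 - (-1)²) + (4·7 - (-1)²) + (7·7 - (-2)²) = 27 + 27 + 45 = 99,
  det = 4·(7·7 - (-2)²) - (-1)·((-1)·7 - (-2)·(-1)) + (-1)·((-1)·(-2) - 7·(-1)) = 4·(45) - (-1)·(-9) + (-1)·(9) = 162.
  So p(λ) = λ³ - 18λ² + 99λ - 162.
Step 2 — look for an integer root (rational root theorem: any rational root is an integer divisor of 162). Testing λ = 3:
  p(3) = 27 - 162 + 297 - 162 = 0  ✓
  Dividing out (λ - 3): p(λ) = (λ - 3)(λ² - 15λ + 54).
Step 3 — remaining eigenvalues from the quadratic λ² - 15λ + 54 = 0:
  Δ = 15² - 4·54 = 225 - 216 = 9,  λ = (15 ± √9)/2 = (15 ± 3)/2 = 9 or 6.
  Sorted: λ_1 = 9,  λ_2 = 6,  λ_3 = 3  (check: sum = 18 = tr ✓).

Step 4 — unit eigenvector for λ_1 = 9: v spans the null space of (Sigma - λ_1 I), whose rows are
  r_1 = (-5, -1, -1),  r_2 = (-1, -2, -2),  r_3 = (-1, -2, -2).
  v is orthogonal to every row, so take v ∝ r_1 × r_2 = ((-1)·(-2) - (-1)·(-2), (-1)·(-1) - (-5)·(-2), (-5)·(-2) - (-1)·(-1)) = (0, -9, 9).
  Rescale (divide by 9; multiply by -1 so the first nonzero entry is positive): u = (0, 1, -1).
  ||u|| = √((0)² + (1)² + (-1)²) = √(2) ≈ 1.4142,  v_1 = u/||u|| ≈ (0, 0.7071, -0.7071) (||v_1|| = 1).

λ_1 = 9,  λ_2 = 6,  λ_3 = 3;  v_1 ≈ (0, 0.7071, -0.7071)


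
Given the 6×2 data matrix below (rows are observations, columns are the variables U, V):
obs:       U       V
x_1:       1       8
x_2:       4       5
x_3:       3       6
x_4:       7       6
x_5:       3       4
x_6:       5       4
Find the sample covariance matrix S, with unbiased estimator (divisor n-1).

Step 1 — column means:
  mean(U) = (1 + 4 + 3 + 7 + 3 + 5) / 6 = 23/6 = 3.8333
  mean(V) = (8 + 5 + 6 + 6 + 4 + 4) / 6 = 33/6 = 5.5

Step 2 — sample covariance S[i,j] = (1/(n-1)) · Σ_k (x_{k,i} - mean_i) · (x_{k,j} - mean_j), with n-1 = 5.
  S[U,U] = ((-2.8333)·(-2.8333) + (0.1667)·(0.1667) + (-0.8333)·(-0.8333) + (3.1667)·(3.1667) + (-0.8333)·(-0.8333) + (1.1667)·(1.1667)) / 5 = 20.8333/5 = 4.1667
  S[U,V] = ((-2.8333)·(2.5) + (0.1667)·(-0.5) + (-0.8333)·(0.5) + (3.1667)·(0.5) + (-0.8333)·(-1.5) + (1.1667)·(-1.5)) / 5 = -6.5/5 = -1.3
  S[V,V] = ((2.5)·(2.5) + (-0.5)·(-0.5) + (0.5)·(0.5) + (0.5)·(0.5) + (-1.5)·(-1.5) + (-1.5)·(-1.5)) / 5 = 11.5/5 = 2.3

S is symmetric (S[j,i] = S[i,j]). Assembling:

S = [[4.1667, -1.3],
 [-1.3, 2.3]]


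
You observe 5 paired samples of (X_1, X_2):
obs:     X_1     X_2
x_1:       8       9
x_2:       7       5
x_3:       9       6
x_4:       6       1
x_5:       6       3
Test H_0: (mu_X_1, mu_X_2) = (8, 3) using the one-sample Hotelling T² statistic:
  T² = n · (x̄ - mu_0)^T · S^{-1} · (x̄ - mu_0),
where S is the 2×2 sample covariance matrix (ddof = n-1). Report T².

Step 1 — sample mean vector:
  mean(X_1) = (8 + 7 + 9 + 6 + 6) / 5 = 36/5 = 7.2
  mean(X_2) = (9 + 5 + 6 + 1 + 3) / 5 = 24/5 = 4.8
  x̄ = (7.2, 4.8),  deviation x̄ - mu_0 = (7.2, 4.8) - (8, 3) = (-0.8, 1.8).

Step 2 — sample covariance matrix, S[i,j] = (1/(n-1)) · Σ_k (x_{k,i} - mean_i) · (x_{k,j} - mean_j), divisor n-1 = 4:
  S[X_1,X_1] = ((0.8)·(0.8) + (-0.2)·(-0.2) + (1.8)·(1.8) + (-1.2)·(-1.2) + (-1.2)·(-1.2)) / 4 = 6.8/4 = 1.7
  S[X_1,X_2] = ((0.8)·(4.2) + (-0.2)·(0.2) + (1.8)·(1.2) + (-1.2)·(-3.8) + (-1.2)·(-1.8)) / 4 = 12.2/4 = 3.05
  S[X_2,X_2] = ((4.2)·(4.2) + (0.2)·(0.2) + (1.2)·(1.2) + (-3.8)·(-3.8) + (-1.8)·(-1.8)) / 4 = 36.8/4 = 9.2
  S = [[1.7, 3.05],
 [3.05, 9.2]].

Step 3 — invert S. det(S) = 1.7·9.2 - (3.05)² = 6.3375.
  S^{-1} = (1/det) · [[d, -b], [-b, a]] = [[1.4517, -0.4813],
 [-0.4813, 0.2682]].

Step 4 — quadratic form (x̄ - mu_0)^T · S^{-1} · (x̄ - mu_0):
  S^{-1} · (x̄ - mu_0) = (-2.0276, 0.8679),
  (x̄ - mu_0)^T · [...] = (-0.8)·(-2.0276) + (1.8)·(0.8679) = 3.1842.

Step 5 — scale by n: T² = 5 · 3.1842 = 15.9211.

T² ≈ 15.9211


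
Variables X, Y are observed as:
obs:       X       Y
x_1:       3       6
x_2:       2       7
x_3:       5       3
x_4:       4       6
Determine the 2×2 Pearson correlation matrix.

Step 1 — column means:
  mean(X) = (3 + 2 + 5 + 4) / 4 = 14/4 = 3.5
  mean(Y) = (6 + 7 + 3 + 6) / 4 = 22/4 = 5.5

Step 2 — sample variances and covariances s[i,j] = (1/(n-1)) · Σ_k (x_{k,i} - mean_i) · (x_{k,j} - mean_j), with n-1 = 3:
  s[X,X] = ((-0.5)·(-0.5) + (-1.5)·(-1.5) + (1.5)·(1.5) + (0.5)·(0.5)) / 3 = 5/3 = 1.6667
  s[X,Y] = ((-0.5)·(0.5) + (-1.5)·(1.5) + (1.5)·(-2.5) + (0.5)·(0.5)) / 3 = -6/3 = -2
  s[Y,Y] = ((0.5)·(0.5) + (1.5)·(1.5) + (-2.5)·(-2.5) + (0.5)·(0.5)) / 3 = 9/3 = 3
  Sample standard deviations s_i = √(s[i,i]):
  s(X) = √(1.6667) = 1.291
  s(Y) = √(3) = 1.7321

Step 3 — r_{ij} = s_{ij} / (s_i · s_j):
  r[X,X] = 1 (diagonal).
  r[X,Y] = -2 / (1.291 · 1.7321) = -2 / 2.2361 = -0.8944
  r[Y,Y] = 1 (diagonal).

R is symmetric with unit diagonal. Assembling:

R = [[1, -0.8944],
 [-0.8944, 1]]


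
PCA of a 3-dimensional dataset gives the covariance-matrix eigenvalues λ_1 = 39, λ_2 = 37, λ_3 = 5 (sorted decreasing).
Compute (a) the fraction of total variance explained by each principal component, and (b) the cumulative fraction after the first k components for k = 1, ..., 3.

Step 1 — total variance = trace(Sigma) = Σ λ_i = 39 + 37 + 5 = 81.

Step 2 — fraction explained by component i = λ_i / Σ λ:
  PC1: 39/81 = 0.4815
  PC2: 37/81 = 0.4568
  PC3: 5/81 = 0.0617

Step 3 — cumulative fraction after k components = (λ_1 + ... + λ_k) / Σ λ:
  k = 1: 39/81 = 0.4815
  k = 2: (39 + 37)/81 = 76/81 = 0.9383
  k = 3: (39 + 37 + 5)/81 = 81/81 = 1

Summary (fraction, with percent):

explained: PC1 0.4815 (48.15%), PC2 0.4568 (45.68%), PC3 0.0617 (6.17%);  cumulative: 0.4815, 0.9383, 1


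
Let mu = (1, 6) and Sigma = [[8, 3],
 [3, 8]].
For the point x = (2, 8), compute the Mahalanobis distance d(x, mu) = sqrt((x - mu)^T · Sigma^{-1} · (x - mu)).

Step 1 — centre the observation: (x - mu) = (1, 2).

Step 2 — invert Sigma. det(Sigma) = 8·8 - (3)² = 55.
  Sigma^{-1} = (1/det) · [[d, -b], [-b, a]] = [[0.1455, -0.0545],
 [-0.0545, 0.1455]].

Step 3 — form the quadratic (x - mu)^T · Sigma^{-1} · (x - mu):
  Sigma^{-1} · (x - mu) = (0.0364, 0.2364).
  (x - mu)^T · [Sigma^{-1} · (x - mu)] = (1)·(0.0364) + (2)·(0.2364) = 0.5091.

Step 4 — take square root: d = √(0.5091) ≈ 0.7135.

d(x, mu) = √(0.5091) ≈ 0.7135


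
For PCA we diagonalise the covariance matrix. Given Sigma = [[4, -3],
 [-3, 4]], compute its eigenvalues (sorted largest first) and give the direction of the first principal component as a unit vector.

Step 1 — characteristic polynomial of 2×2 Sigma:
  det(Sigma - λI) = λ² - trace · λ + det = 0.
  trace = 4 + 4 = 8, det = 4·4 - (-3)² = 7.
Step 2 — discriminant:
  Δ = trace² - 4·det = 64 - 28 = 36.
Step 3 — eigenvalues:
  λ = (trace ± √Δ)/2 = (8 ± 6)/2,
  λ_1 = 7,  λ_2 = 1.

Step 4 — unit eigenvector for λ_1: solve (Sigma - λ_1 I)v = 0. First row:
  (4 - 7)·v_x + (-3)·v_y = 0, i.e. (-3)·v_x + (-3)·v_y = 0,
  so v ∝ (b, λ_1 - a) = (-3, 3); multiply by -1 so the first entry is positive: u = (3, -3).
  ||u|| = √((3)² + (-3)²) = √(18) ≈ 4.2426,
  v_1 = u/||u|| ≈ (0.7071, -0.7071) (||v_1|| = 1).

λ_1 = 7,  λ_2 = 1;  v_1 ≈ (0.7071, -0.7071)


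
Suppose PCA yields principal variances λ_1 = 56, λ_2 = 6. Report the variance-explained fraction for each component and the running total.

Step 1 — total variance = trace(Sigma) = Σ λ_i = 56 + 6 = 62.

Step 2 — fraction explained by component i = λ_i / Σ λ:
  PC1: 56/62 = 0.9032
  PC2: 6/62 = 0.0968

Step 3 — cumulative fraction after k components = (λ_1 + ... + λ_k) / Σ λ:
  k = 1: 56/62 = 0.9032
  k = 2: (56 + 6)/62 = 62/62 = 1

Summary (fraction, with percent):

explained: PC1 0.9032 (90.32%), PC2 0.0968 (9.68%);  cumulative: 0.9032, 1


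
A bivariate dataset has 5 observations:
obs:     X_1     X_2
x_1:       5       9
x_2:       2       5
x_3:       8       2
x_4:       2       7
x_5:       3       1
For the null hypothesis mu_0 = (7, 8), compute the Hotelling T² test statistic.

Step 1 — sample mean vector:
  mean(X_1) = (5 + 2 + 8 + 2 + 3) / 5 = 20/5 = 4
  mean(X_2) = (9 + 5 + 2 + 7 + 1) / 5 = 24/5 = 4.8
  x̄ = (4, 4.8),  deviation x̄ - mu_0 = (4, 4.8) - (7, 8) = (-3, -3.2).

Step 2 — sample covariance matrix, S[i,j] = (1/(n-1)) · Σ_k (x_{k,i} - mean_i) · (x_{k,j} - mean_j), divisor n-1 = 4:
  S[X_1,X_1] = ((1)·(1) + (-2)·(-2) + (4)·(4) + (-2)·(-2) + (-1)·(-1)) / 4 = 26/4 = 6.5
  S[X_1,X_2] = ((1)·(4.2) + (-2)·(0.2) + (4)·(-2.8) + (-2)·(2.2) + (-1)·(-3.8)) / 4 = -8/4 = -2
  S[X_2,X_2] = ((4.2)·(4.2) + (0.2)·(0.2) + (-2.8)·(-2.8) + (2.2)·(2.2) + (-3.8)·(-3.8)) / 4 = 44.8/4 = 11.2
  S = [[6.5, -2],
 [-2, 11.2]].

Step 3 — invert S. det(S) = 6.5·11.2 - (-2)² = 68.8.
  S^{-1} = (1/det) · [[d, -b], [-b, a]] = [[0.1628, 0.0291],
 [0.0291, 0.0945]].

Step 4 — quadratic form (x̄ - mu_0)^T · S^{-1} · (x̄ - mu_0):
  S^{-1} · (x̄ - mu_0) = (-0.5814, -0.3895),
  (x̄ - mu_0)^T · [...] = (-3)·(-0.5814) + (-3.2)·(-0.3895) = 2.9907.

Step 5 — scale by n: T² = 5 · 2.9907 = 14.9535.

T² ≈ 14.9535


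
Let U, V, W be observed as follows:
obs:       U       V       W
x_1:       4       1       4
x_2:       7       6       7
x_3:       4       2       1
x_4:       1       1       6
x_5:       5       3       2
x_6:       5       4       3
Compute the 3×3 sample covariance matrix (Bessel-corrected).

Step 1 — column means:
  mean(U) = (4 + 7 + 4 + 1 + 5 + 5) / 6 = 26/6 = 4.3333
  mean(V) = (1 + 6 + 2 + 1 + 3 + 4) / 6 = 17/6 = 2.8333
  mean(W) = (4 + 7 + 1 + 6 + 2 + 3) / 6 = 23/6 = 3.8333

Step 2 — sample covariance S[i,j] = (1/(n-1)) · Σ_k (x_{k,i} - mean_i) · (x_{k,j} - mean_j), with n-1 = 5.
  S[U,U] = ((-0.3333)·(-0.3333) + (2.6667)·(2.6667) + (-0.3333)·(-0.3333) + (-3.3333)·(-3.3333) + (0.6667)·(0.6667) + (0.6667)·(0.6667)) / 5 = 19.3333/5 = 3.8667
  S[U,V] = ((-0.3333)·(-1.8333) + (2.6667)·(3.1667) + (-0.3333)·(-0.8333) + (-3.3333)·(-1.8333) + (0.6667)·(0.1667) + (0.6667)·(1.1667)) / 5 = 16.3333/5 = 3.2667
  S[U,W] = ((-0.3333)·(0.1667) + (2.6667)·(3.1667) + (-0.3333)·(-2.8333) + (-3.3333)·(2.1667) + (0.6667)·(-1.8333) + (0.6667)·(-0.8333)) / 5 = 0.3333/5 = 0.0667
  S[V,V] = ((-1.8333)·(-1.8333) + (3.1667)·(3.1667) + (-0.8333)·(-0.8333) + (-1.8333)·(-1.8333) + (0.1667)·(0.1667) + (1.1667)·(1.1667)) / 5 = 18.8333/5 = 3.7667
  S[V,W] = ((-1.8333)·(0.1667) + (3.1667)·(3.1667) + (-0.8333)·(-2.8333) + (-1.8333)·(2.1667) + (0.1667)·(-1.8333) + (1.1667)·(-0.8333)) / 5 = 6.8333/5 = 1.3667
  S[W,W] = ((0.1667)·(0.1667) + (3.1667)·(3.1667) + (-2.8333)·(-2.8333) + (2.1667)·(2.1667) + (-1.8333)·(-1.8333) + (-0.8333)·(-0.8333)) / 5 = 26.8333/5 = 5.3667

S is symmetric (S[j,i] = S[i,j]). Assembling:

S = [[3.8667, 3.2667, 0.0667],
 [3.2667, 3.7667, 1.3667],
 [0.0667, 1.3667, 5.3667]]


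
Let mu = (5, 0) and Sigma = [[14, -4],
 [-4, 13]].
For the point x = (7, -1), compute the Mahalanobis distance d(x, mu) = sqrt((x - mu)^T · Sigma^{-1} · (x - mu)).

Step 1 — centre the observation: (x - mu) = (2, -1).

Step 2 — invert Sigma. det(Sigma) = 14·13 - (-4)² = 166.
  Sigma^{-1} = (1/det) · [[d, -b], [-b, a]] = [[0.0783, 0.0241],
 [0.0241, 0.0843]].

Step 3 — form the quadratic (x - mu)^T · Sigma^{-1} · (x - mu):
  Sigma^{-1} · (x - mu) = (0.1325, -0.0361).
  (x - mu)^T · [Sigma^{-1} · (x - mu)] = (2)·(0.1325) + (-1)·(-0.0361) = 0.3012.

Step 4 — take square root: d = √(0.3012) ≈ 0.5488.

d(x, mu) = √(0.3012) ≈ 0.5488


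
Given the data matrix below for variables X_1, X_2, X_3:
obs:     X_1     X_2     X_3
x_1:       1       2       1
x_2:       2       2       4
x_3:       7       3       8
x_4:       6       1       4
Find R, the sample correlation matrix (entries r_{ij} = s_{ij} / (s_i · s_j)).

Step 1 — column means:
  mean(X_1) = (1 + 2 + 7 + 6) / 4 = 16/4 = 4
  mean(X_2) = (2 + 2 + 3 + 1) / 4 = 8/4 = 2
  mean(X_3) = (1 + 4 + 8 + 4) / 4 = 17/4 = 4.25

Step 2 — sample variances and covariances s[i,j] = (1/(n-1)) · Σ_k (x_{k,i} - mean_i) · (x_{k,j} - mean_j), with n-1 = 3:
  s[X_1,X_1] = ((-3)·(-3) + (-2)·(-2) + (3)·(3) + (2)·(2)) / 3 = 26/3 = 8.6667
  s[X_1,X_2] = ((-3)·(0) + (-2)·(0) + (3)·(1) + (2)·(-1)) / 3 = 1/3 = 0.3333
  s[X_1,X_3] = ((-3)·(-3.25) + (-2)·(-0.25) + (3)·(3.75) + (2)·(-0.25)) / 3 = 21/3 = 7
  s[X_2,X_2] = ((0)·(0) + (0)·(0) + (1)·(1) + (-1)·(-1)) / 3 = 2/3 = 0.6667
  s[X_2,X_3] = ((0)·(-3.25) + (0)·(-0.25) + (1)·(3.75) + (-1)·(-0.25)) / 3 = 4/3 = 1.3333
  s[X_3,X_3] = ((-3.25)·(-3.25) + (-0.25)·(-0.25) + (3.75)·(3.75) + (-0.25)·(-0.25)) / 3 = 24.75/3 = 8.25
  Sample standard deviations s_i = √(s[i,i]):
  s(X_1) = √(8.6667) = 2.9439
  s(X_2) = √(0.6667) = 0.8165
  s(X_3) = √(8.25) = 2.8723

Step 3 — r_{ij} = s_{ij} / (s_i · s_j):
  r[X_1,X_1] = 1 (diagonal).
  r[X_1,X_2] = 0.3333 / (2.9439 · 0.8165) = 0.3333 / 2.4037 = 0.1387
  r[X_1,X_3] = 7 / (2.9439 · 2.8723) = 7 / 8.4558 = 0.8278
  r[X_2,X_2] = 1 (diagonal).
  r[X_2,X_3] = 1.3333 / (0.8165 · 2.8723) = 1.3333 / 2.3452 = 0.5685
  r[X_3,X_3] = 1 (diagonal).

R is symmetric with unit diagonal. Assembling:

R = [[1, 0.1387, 0.8278],
 [0.1387, 1, 0.5685],
 [0.8278, 0.5685, 1]]


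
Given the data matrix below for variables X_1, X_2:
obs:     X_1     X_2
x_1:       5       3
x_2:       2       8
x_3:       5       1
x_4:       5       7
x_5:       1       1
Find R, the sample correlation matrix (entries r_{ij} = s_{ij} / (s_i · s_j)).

Step 1 — column means:
  mean(X_1) = (5 + 2 + 5 + 5 + 1) / 5 = 18/5 = 3.6
  mean(X_2) = (3 + 8 + 1 + 7 + 1) / 5 = 20/5 = 4

Step 2 — sample variances and covariances s[i,j] = (1/(n-1)) · Σ_k (x_{k,i} - mean_i) · (x_{k,j} - mean_j), with n-1 = 4:
  s[X_1,X_1] = ((1.4)·(1.4) + (-1.6)·(-1.6) + (1.4)·(1.4) + (1.4)·(1.4) + (-2.6)·(-2.6)) / 4 = 15.2/4 = 3.8
  s[X_1,X_2] = ((1.4)·(-1) + (-1.6)·(4) + (1.4)·(-3) + (1.4)·(3) + (-2.6)·(-3)) / 4 = 0/4 = 0
  s[X_2,X_2] = ((-1)·(-1) + (4)·(4) + (-3)·(-3) + (3)·(3) + (-3)·(-3)) / 4 = 44/4 = 11
  Sample standard deviations s_i = √(s[i,i]):
  s(X_1) = √(3.8) = 1.9494
  s(X_2) = √(11) = 3.3166

Step 3 — r_{ij} = s_{ij} / (s_i · s_j):
  r[X_1,X_1] = 1 (diagonal).
  r[X_1,X_2] = 0 / (1.9494 · 3.3166) = 0 / 6.4653 = 0
  r[X_2,X_2] = 1 (diagonal).

R is symmetric with unit diagonal. Assembling:

R = [[1, 0],
 [0, 1]]


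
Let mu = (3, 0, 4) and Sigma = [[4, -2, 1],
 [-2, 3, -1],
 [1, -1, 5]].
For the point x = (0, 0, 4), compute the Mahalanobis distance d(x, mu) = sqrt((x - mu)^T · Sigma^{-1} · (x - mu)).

Step 1 — centre the observation: (x - mu) = (-3, 0, 0).

Step 2 — invert Sigma (cofactor / det for 3×3, or solve directly):
  Sigma^{-1} = [[0.3784, 0.2432, -0.027],
 [0.2432, 0.5135, 0.0541],
 [-0.027, 0.0541, 0.2162]].

Step 3 — form the quadratic (x - mu)^T · Sigma^{-1} · (x - mu):
  Sigma^{-1} · (x - mu) = (-1.1351, -0.7297, 0.0811).
  (x - mu)^T · [Sigma^{-1} · (x - mu)] = (-3)·(-1.1351) + (0)·(-0.7297) + (0)·(0.0811) = 3.4054.

Step 4 — take square root: d = √(3.4054) ≈ 1.8454.

d(x, mu) = √(3.4054) ≈ 1.8454


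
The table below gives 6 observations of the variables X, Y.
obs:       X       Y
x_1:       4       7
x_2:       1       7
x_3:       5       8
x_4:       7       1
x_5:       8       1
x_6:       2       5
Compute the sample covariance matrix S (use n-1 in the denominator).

Step 1 — column means:
  mean(X) = (4 + 1 + 5 + 7 + 8 + 2) / 6 = 27/6 = 4.5
  mean(Y) = (7 + 7 + 8 + 1 + 1 + 5) / 6 = 29/6 = 4.8333

Step 2 — sample covariance S[i,j] = (1/(n-1)) · Σ_k (x_{k,i} - mean_i) · (x_{k,j} - mean_j), with n-1 = 5.
  S[X,X] = ((-0.5)·(-0.5) + (-3.5)·(-3.5) + (0.5)·(0.5) + (2.5)·(2.5) + (3.5)·(3.5) + (-2.5)·(-2.5)) / 5 = 37.5/5 = 7.5
  S[X,Y] = ((-0.5)·(2.1667) + (-3.5)·(2.1667) + (0.5)·(3.1667) + (2.5)·(-3.8333) + (3.5)·(-3.8333) + (-2.5)·(0.1667)) / 5 = -30.5/5 = -6.1
  S[Y,Y] = ((2.1667)·(2.1667) + (2.1667)·(2.1667) + (3.1667)·(3.1667) + (-3.8333)·(-3.8333) + (-3.8333)·(-3.8333) + (0.1667)·(0.1667)) / 5 = 48.8333/5 = 9.7667

S is symmetric (S[j,i] = S[i,j]). Assembling:

S = [[7.5, -6.1],
 [-6.1, 9.7667]]


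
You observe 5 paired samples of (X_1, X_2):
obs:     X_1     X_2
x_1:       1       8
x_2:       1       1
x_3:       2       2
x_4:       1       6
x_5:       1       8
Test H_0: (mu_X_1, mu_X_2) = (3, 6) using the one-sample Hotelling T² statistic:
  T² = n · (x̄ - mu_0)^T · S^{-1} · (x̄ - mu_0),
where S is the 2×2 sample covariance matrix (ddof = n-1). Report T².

Step 1 — sample mean vector:
  mean(X_1) = (1 + 1 + 2 + 1 + 1) / 5 = 6/5 = 1.2
  mean(X_2) = (8 + 1 + 2 + 6 + 8) / 5 = 25/5 = 5
  x̄ = (1.2, 5),  deviation x̄ - mu_0 = (1.2, 5) - (3, 6) = (-1.8, -1).

Step 2 — sample covariance matrix, S[i,j] = (1/(n-1)) · Σ_k (x_{k,i} - mean_i) · (x_{k,j} - mean_j), divisor n-1 = 4:
  S[X_1,X_1] = ((-0.2)·(-0.2) + (-0.2)·(-0.2) + (0.8)·(0.8) + (-0.2)·(-0.2) + (-0.2)·(-0.2)) / 4 = 0.8/4 = 0.2
  S[X_1,X_2] = ((-0.2)·(3) + (-0.2)·(-4) + (0.8)·(-3) + (-0.2)·(1) + (-0.2)·(3)) / 4 = -3/4 = -0.75
  S[X_2,X_2] = ((3)·(3) + (-4)·(-4) + (-3)·(-3) + (1)·(1) + (3)·(3)) / 4 = 44/4 = 11
  S = [[0.2, -0.75],
 [-0.75, 11]].

Step 3 — invert S. det(S) = 0.2·11 - (-0.75)² = 1.6375.
  S^{-1} = (1/det) · [[d, -b], [-b, a]] = [[6.7176, 0.458],
 [0.458, 0.1221]].

Step 4 — quadratic form (x̄ - mu_0)^T · S^{-1} · (x̄ - mu_0):
  S^{-1} · (x̄ - mu_0) = (-12.5496, -0.9466),
  (x̄ - mu_0)^T · [...] = (-1.8)·(-12.5496) + (-1)·(-0.9466) = 23.5359.

Step 5 — scale by n: T² = 5 · 23.5359 = 117.6794.

T² ≈ 117.6794


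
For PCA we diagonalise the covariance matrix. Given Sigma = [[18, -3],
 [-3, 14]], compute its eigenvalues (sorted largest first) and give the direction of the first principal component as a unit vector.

Step 1 — characteristic polynomial of 2×2 Sigma:
  det(Sigma - λI) = λ² - trace · λ + det = 0.
  trace = 18 + 14 = 32, det = 18·14 - (-3)² = 243.
Step 2 — discriminant:
  Δ = trace² - 4·det = 1024 - 972 = 52.
Step 3 — eigenvalues:
  λ = (trace ± √Δ)/2 = (32 ± 7.2111)/2,
  λ_1 = 19.6056,  λ_2 = 12.3944.

Step 4 — unit eigenvector for λ_1: solve (Sigma - λ_1 I)v = 0. First row:
  (18 - 19.6056)·v_x + (-3)·v_y = 0, i.e. (-1.6056)·v_x + (-3)·v_y = 0,
  so v ∝ (b, λ_1 - a) = (-3, 1.6056); multiply by -1 so the first entry is positive: u = (3, -1.6056).
  ||u|| = √((3)² + (-1.6056)²) = √(11.5778) ≈ 3.4026,
  v_1 = u/||u|| ≈ (0.8817, -0.4719) (||v_1|| = 1).

λ_1 = 19.6056,  λ_2 = 12.3944;  v_1 ≈ (0.8817, -0.4719)


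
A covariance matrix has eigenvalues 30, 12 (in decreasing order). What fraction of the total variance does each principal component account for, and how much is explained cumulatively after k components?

Step 1 — total variance = trace(Sigma) = Σ λ_i = 30 + 12 = 42.

Step 2 — fraction explained by component i = λ_i / Σ λ:
  PC1: 30/42 = 0.7143
  PC2: 12/42 = 0.2857

Step 3 — cumulative fraction after k components = (λ_1 + ... + λ_k) / Σ λ:
  k = 1: 30/42 = 0.7143
  k = 2: (30 + 12)/42 = 42/42 = 1

Summary (fraction, with percent):

explained: PC1 0.7143 (71.43%), PC2 0.2857 (28.57%);  cumulative: 0.7143, 1


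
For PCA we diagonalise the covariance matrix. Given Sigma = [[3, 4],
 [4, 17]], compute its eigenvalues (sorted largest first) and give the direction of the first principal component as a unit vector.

Step 1 — characteristic polynomial of 2×2 Sigma:
  det(Sigma - λI) = λ² - trace · λ + det = 0.
  trace = 3 + 17 = 20, det = 3·17 - (4)² = 35.
Step 2 — discriminant:
  Δ = trace² - 4·det = 400 - 140 = 260.
Step 3 — eigenvalues:
  λ = (trace ± √Δ)/2 = (20 ± 16.1245)/2,
  λ_1 = 18.0623,  λ_2 = 1.9377.

Step 4 — unit eigenvector for λ_1: solve (Sigma - λ_1 I)v = 0. First row:
  (3 - 18.0623)·v_x + (4)·v_y = 0, i.e. (-15.0623)·v_x + (4)·v_y = 0,
  so v ∝ (b, λ_1 - a) = (4, 15.0623) = u.
  ||u|| = √((4)² + (15.0623)²) = √(242.8716) ≈ 15.5843,
  v_1 = u/||u|| ≈ (0.2567, 0.9665) (||v_1|| = 1).

λ_1 = 18.0623,  λ_2 = 1.9377;  v_1 ≈ (0.2567, 0.9665)


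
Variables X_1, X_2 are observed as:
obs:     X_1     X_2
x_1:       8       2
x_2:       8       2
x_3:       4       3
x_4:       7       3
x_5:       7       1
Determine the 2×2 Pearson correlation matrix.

Step 1 — column means:
  mean(X_1) = (8 + 8 + 4 + 7 + 7) / 5 = 34/5 = 6.8
  mean(X_2) = (2 + 2 + 3 + 3 + 1) / 5 = 11/5 = 2.2

Step 2 — sample variances and covariances s[i,j] = (1/(n-1)) · Σ_k (x_{k,i} - mean_i) · (x_{k,j} - mean_j), with n-1 = 4:
  s[X_1,X_1] = ((1.2)·(1.2) + (1.2)·(1.2) + (-2.8)·(-2.8) + (0.2)·(0.2) + (0.2)·(0.2)) / 4 = 10.8/4 = 2.7
  s[X_1,X_2] = ((1.2)·(-0.2) + (1.2)·(-0.2) + (-2.8)·(0.8) + (0.2)·(0.8) + (0.2)·(-1.2)) / 4 = -2.8/4 = -0.7
  s[X_2,X_2] = ((-0.2)·(-0.2) + (-0.2)·(-0.2) + (0.8)·(0.8) + (0.8)·(0.8) + (-1.2)·(-1.2)) / 4 = 2.8/4 = 0.7
  Sample standard deviations s_i = √(s[i,i]):
  s(X_1) = √(2.7) = 1.6432
  s(X_2) = √(0.7) = 0.8367

Step 3 — r_{ij} = s_{ij} / (s_i · s_j):
  r[X_1,X_1] = 1 (diagonal).
  r[X_1,X_2] = -0.7 / (1.6432 · 0.8367) = -0.7 / 1.3748 = -0.5092
  r[X_2,X_2] = 1 (diagonal).

R is symmetric with unit diagonal. Assembling:

R = [[1, -0.5092],
 [-0.5092, 1]]


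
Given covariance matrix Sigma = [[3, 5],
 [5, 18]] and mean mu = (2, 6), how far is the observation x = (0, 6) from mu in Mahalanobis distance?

Step 1 — centre the observation: (x - mu) = (-2, 0).

Step 2 — invert Sigma. det(Sigma) = 3·18 - (5)² = 29.
  Sigma^{-1} = (1/det) · [[d, -b], [-b, a]] = [[0.6207, -0.1724],
 [-0.1724, 0.1034]].

Step 3 — form the quadratic (x - mu)^T · Sigma^{-1} · (x - mu):
  Sigma^{-1} · (x - mu) = (-1.2414, 0.3448).
  (x - mu)^T · [Sigma^{-1} · (x - mu)] = (-2)·(-1.2414) + (0)·(0.3448) = 2.4828.

Step 4 — take square root: d = √(2.4828) ≈ 1.5757.

d(x, mu) = √(2.4828) ≈ 1.5757


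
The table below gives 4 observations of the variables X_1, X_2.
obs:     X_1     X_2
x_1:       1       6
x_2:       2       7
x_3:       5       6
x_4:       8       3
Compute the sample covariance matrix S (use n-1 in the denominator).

Step 1 — column means:
  mean(X_1) = (1 + 2 + 5 + 8) / 4 = 16/4 = 4
  mean(X_2) = (6 + 7 + 6 + 3) / 4 = 22/4 = 5.5

Step 2 — sample covariance S[i,j] = (1/(n-1)) · Σ_k (x_{k,i} - mean_i) · (x_{k,j} - mean_j), with n-1 = 3.
  S[X_1,X_1] = ((-3)·(-3) + (-2)·(-2) + (1)·(1) + (4)·(4)) / 3 = 30/3 = 10
  S[X_1,X_2] = ((-3)·(0.5) + (-2)·(1.5) + (1)·(0.5) + (4)·(-2.5)) / 3 = -14/3 = -4.6667
  S[X_2,X_2] = ((0.5)·(0.5) + (1.5)·(1.5) + (0.5)·(0.5) + (-2.5)·(-2.5)) / 3 = 9/3 = 3

S is symmetric (S[j,i] = S[i,j]). Assembling:

S = [[10, -4.6667],
 [-4.6667, 3]]


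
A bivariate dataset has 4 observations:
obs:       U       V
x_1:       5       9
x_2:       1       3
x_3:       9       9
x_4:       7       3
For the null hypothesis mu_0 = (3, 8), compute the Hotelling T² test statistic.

Step 1 — sample mean vector:
  mean(U) = (5 + 1 + 9 + 7) / 4 = 22/4 = 5.5
  mean(V) = (9 + 3 + 9 + 3) / 4 = 24/4 = 6
  x̄ = (5.5, 6),  deviation x̄ - mu_0 = (5.5, 6) - (3, 8) = (2.5, -2).

Step 2 — sample covariance matrix, S[i,j] = (1/(n-1)) · Σ_k (x_{k,i} - mean_i) · (x_{k,j} - mean_j), divisor n-1 = 3:
  S[U,U] = ((-0.5)·(-0.5) + (-4.5)·(-4.5) + (3.5)·(3.5) + (1.5)·(1.5)) / 3 = 35/3 = 11.6667
  S[U,V] = ((-0.5)·(3) + (-4.5)·(-3) + (3.5)·(3) + (1.5)·(-3)) / 3 = 18/3 = 6
  S[V,V] = ((3)·(3) + (-3)·(-3) + (3)·(3) + (-3)·(-3)) / 3 = 36/3 = 12
  S = [[11.6667, 6],
 [6, 12]].

Step 3 — invert S. det(S) = 11.6667·12 - (6)² = 104.
  S^{-1} = (1/det) · [[d, -b], [-b, a]] = [[0.1154, -0.0577],
 [-0.0577, 0.1122]].

Step 4 — quadratic form (x̄ - mu_0)^T · S^{-1} · (x̄ - mu_0):
  S^{-1} · (x̄ - mu_0) = (0.4038, -0.3686),
  (x̄ - mu_0)^T · [...] = (2.5)·(0.4038) + (-2)·(-0.3686) = 1.7468.

Step 5 — scale by n: T² = 4 · 1.7468 = 6.9872.

T² ≈ 6.9872


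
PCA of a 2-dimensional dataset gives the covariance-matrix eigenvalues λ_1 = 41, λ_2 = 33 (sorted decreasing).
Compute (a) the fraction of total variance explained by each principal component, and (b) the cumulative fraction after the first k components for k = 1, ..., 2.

Step 1 — total variance = trace(Sigma) = Σ λ_i = 41 + 33 = 74.

Step 2 — fraction explained by component i = λ_i / Σ λ:
  PC1: 41/74 = 0.5541
  PC2: 33/74 = 0.4459

Step 3 — cumulative fraction after k components = (λ_1 + ... + λ_k) / Σ λ:
  k = 1: 41/74 = 0.5541
  k = 2: (41 + 33)/74 = 74/74 = 1

Summary (fraction, with percent):

explained: PC1 0.5541 (55.41%), PC2 0.4459 (44.59%);  cumulative: 0.5541, 1
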